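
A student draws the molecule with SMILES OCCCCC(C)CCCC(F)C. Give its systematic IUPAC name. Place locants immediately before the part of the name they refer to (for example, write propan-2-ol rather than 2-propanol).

Counting along the main chain through the –OH group gives 10 carbons: the parent is decane.
The principal characteristic group is an alcohol (–OH), named with the suffix -ol.
Number the chain so that numbering from this end puts the hydroxyl group at C-1 rather than C-10.
That gives the hydroxyl at C-1; a fluoro group at C-9; a methyl group at C-5.
Substituent prefixes are cited in alphabetical order (multiplying prefixes like di-/tri- are ignored for ordering).
The name is 9-fluoro-5-methyldecan-1-ol.

9-fluoro-5-methyldecan-1-ol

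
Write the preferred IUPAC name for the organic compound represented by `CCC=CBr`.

Counting along the main chain through the multiple bond gives 4 carbons: the parent is butane.
The chain contains a C=C double bond, so the unsaturation ending is -ene.
Number the chain so that numbering from this end puts the double bond at C-1 rather than C-3.
With this numbering: the double bond between C-1 and C-2; a bromo group at C-1.
Assembling the pieces gives 1-bromobut-1-ene.

1-bromobut-1-ene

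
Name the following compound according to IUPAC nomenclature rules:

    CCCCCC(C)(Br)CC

The longest continuous carbon chain has 8 atoms, so the parent hydride is octane.
The numbering direction is chosen so that the substituent locant set {3,3} is lower than {6,6} at the first point of difference.
With this numbering: a bromo group at C-3; a methyl group at C-3.
Prefixes are listed alphabetically: bromo, methyl.
Assembling the pieces gives 3-bromo-3-methyloctane.

3-bromo-3-methyloctane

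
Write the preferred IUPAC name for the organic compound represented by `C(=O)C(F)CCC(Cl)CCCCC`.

The longest chain bearing the –CHO group is 10 carbons long (decane).
The highest-priority functional group is an aldehyde (terminal –CHO), so the name ends in -al.
Number the chain so that the aldehyde carbon is C-1 by definition.
That gives a chloro group at C-5; a fluoro group at C-2.
Prefixes are listed alphabetically: chloro, fluoro.
The name is 5-chloro-2-fluorodecanal.

5-chloro-2-fluorodecanal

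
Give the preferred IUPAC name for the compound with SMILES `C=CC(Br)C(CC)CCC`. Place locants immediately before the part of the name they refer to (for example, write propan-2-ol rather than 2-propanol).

The longest chain bearing the multiple bond is 7 carbons long (heptane).
A C=C double bond in the chain gives the infix -ene-.
Number the chain so that numbering from this end puts the double bond at C-1 rather than C-6.
With this numbering: the double bond between C-1 and C-2; a bromo group at C-3; an ethyl group at C-4.
Substituent prefixes are cited in alphabetical order (multiplying prefixes like di-/tri- are ignored for ordering).
Putting it together: 3-bromo-4-ethylhept-1-ene.

3-bromo-4-ethylhept-1-ene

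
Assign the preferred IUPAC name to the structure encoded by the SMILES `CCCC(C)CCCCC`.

4-methylnonane

The longest carbon chain is 9 atoms: the parent is nonane.
Number the chain so that the substituent locant set {4} is lower than {6} at the first point of difference.
With this numbering: a methyl group at C-4.
The name is 4-methylnonane.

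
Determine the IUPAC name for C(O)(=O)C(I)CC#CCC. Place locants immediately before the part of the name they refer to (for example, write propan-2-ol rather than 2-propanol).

2-iodohept-4-ynoic acid

The longest chain bearing the –COOH group and the multiple bond is 7 carbons long (heptane).
A carboxylic acid (terminal –COOH) is the principal characteristic group, giving the suffix -oic acid.
There is one C≡C triple bond, indicated by the ending -yne.
Number the chain so that the carboxylic acid carbon is C-1 by definition.
That gives the triple bond between C-4 and C-5; an iodo group at C-2.
Assembling the pieces gives 2-iodohept-4-ynoic acid.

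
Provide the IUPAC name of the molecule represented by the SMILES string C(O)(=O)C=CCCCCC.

oct-2-enoic acid

Counting along the main chain through the –COOH group and the multiple bond gives 8 carbons: the parent is octane.
A carboxylic acid (terminal –COOH) is the principal characteristic group, giving the suffix -oic acid.
A C=C double bond in the chain gives the infix -ene-.
The numbering direction is chosen so that the carboxylic acid carbon is C-1 by definition.
This places the double bond between C-2 and C-3.
Putting it together: oct-2-enoic acid.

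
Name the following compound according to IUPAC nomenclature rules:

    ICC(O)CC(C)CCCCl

Counting along the main chain through the –OH group gives 7 carbons: the parent is heptane.
An alcohol (–OH) is the principal characteristic group, giving the suffix -ol.
Choose the numbering such that numbering from this end puts the hydroxyl group at C-2 rather than C-6.
That gives the hydroxyl at C-2; a chloro group at C-7; an iodo group at C-1; a methyl group at C-4.
The substituents are ordered alphabetically, ignoring any di-/tri- multipliers.
Putting it together: 7-chloro-1-iodo-4-methylheptan-2-ol.

7-chloro-1-iodo-4-methylheptan-2-ol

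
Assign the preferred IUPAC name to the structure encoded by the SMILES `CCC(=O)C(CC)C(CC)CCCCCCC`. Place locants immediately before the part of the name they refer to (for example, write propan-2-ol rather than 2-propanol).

4,5-diethyldodecan-3-one

The longest chain bearing the carbonyl is 12 carbons long (dodecane).
The principal characteristic group is a ketone (C=O on an internal carbon), named with the suffix -one.
The numbering direction is chosen so that numbering from this end puts the carbonyl group at C-3 rather than C-10.
With this numbering: the carbonyl at C-3; ethyl groups at C-4 and C-5.
Putting it together: 4,5-diethyldodecan-3-one.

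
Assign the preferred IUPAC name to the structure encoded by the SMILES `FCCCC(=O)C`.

The longest carbon chain that includes the carbonyl has 5 carbons, so the parent hydride is pentane.
A ketone (C=O on an internal carbon) is the principal characteristic group, giving the suffix -one.
The numbering direction is chosen so that numbering from this end puts the carbonyl group at C-2 rather than C-4.
This places the carbonyl at C-2; a fluoro group at C-5.
Assembling the pieces gives 5-fluoropentan-2-one.

5-fluoropentan-2-one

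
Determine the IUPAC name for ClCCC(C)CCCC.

The longest carbon chain is 7 atoms: the parent is heptane.
Choose the numbering such that the substituent locant set {1,3} is lower than {5,7} at the first point of difference.
This places a chloro group at C-1; a methyl group at C-3.
Prefixes are listed alphabetically: chloro, methyl.
Assembling the pieces gives 1-chloro-3-methylheptane.

1-chloro-3-methylheptane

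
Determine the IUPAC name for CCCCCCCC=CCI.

1-iododec-2-ene

The longest chain bearing the multiple bond is 10 carbons long (decane).
The chain contains a C=C double bond, so the unsaturation ending is -ene.
Number the chain so that numbering from this end puts the double bond at C-2 rather than C-8.
That gives the double bond between C-2 and C-3; an iodo group at C-1.
Assembling the pieces gives 1-iododec-2-ene.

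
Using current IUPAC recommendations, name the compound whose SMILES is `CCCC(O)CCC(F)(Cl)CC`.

7-chloro-7-fluorononan-4-ol

The longest chain bearing the –OH group is 9 carbons long (nonane).
The highest-priority functional group is an alcohol (–OH), so the name ends in -ol.
Number the chain so that numbering from this end puts the hydroxyl group at C-4 rather than C-6.
This places the hydroxyl at C-4; a chloro group at C-7; a fluoro group at C-7.
The substituents are ordered alphabetically, ignoring any di-/tri- multipliers.
The name is 7-chloro-7-fluorononan-4-ol.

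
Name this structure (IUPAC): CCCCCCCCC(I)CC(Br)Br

The longest carbon chain is 11 atoms: the parent is undecane.
The numbering direction is chosen so that the substituent locant set {1,1,3} is lower than {9,11,11} at the first point of difference.
This places two bromo groups at C-1; an iodo group at C-3.
Prefixes are listed alphabetically: bromo, iodo.
Putting it together: 1,1-dibromo-3-iodoundecane.

1,1-dibromo-3-iodoundecane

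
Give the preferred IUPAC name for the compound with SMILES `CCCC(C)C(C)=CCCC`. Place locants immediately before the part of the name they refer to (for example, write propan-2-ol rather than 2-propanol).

The longest carbon chain that includes the multiple bond has 9 carbons, so the parent hydride is nonane.
There is one C=C double bond, indicated by the ending -ene.
Choose the numbering such that numbering from this end puts the double bond at C-4 rather than C-5.
This places the double bond between C-4 and C-5; methyl groups at C-5 and C-6.
Putting it together: 5,6-dimethylnon-4-ene.

5,6-dimethylnon-4-ene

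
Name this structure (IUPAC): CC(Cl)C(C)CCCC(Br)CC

The longest carbon chain is 9 atoms: the parent is nonane.
The numbering direction is chosen so that the substituent locant set {2,3,7} is lower than {3,7,8} at the first point of difference.
With this numbering: a bromo group at C-7; a chloro group at C-2; a methyl group at C-3.
Prefixes are listed alphabetically: bromo, chloro, methyl.
Putting it together: 7-bromo-2-chloro-3-methylnonane.

7-bromo-2-chloro-3-methylnonane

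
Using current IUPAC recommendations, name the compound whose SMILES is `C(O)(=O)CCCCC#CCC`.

non-6-ynoic acid

Counting along the main chain through the –COOH group and the multiple bond gives 9 carbons: the parent is nonane.
The highest-priority functional group is a carboxylic acid (terminal –COOH), so the name ends in -oic acid.
There is one C≡C triple bond, indicated by the ending -yne.
Number the chain so that the carboxylic acid carbon is C-1 by definition.
This places the triple bond between C-6 and C-7.
The name is non-6-ynoic acid.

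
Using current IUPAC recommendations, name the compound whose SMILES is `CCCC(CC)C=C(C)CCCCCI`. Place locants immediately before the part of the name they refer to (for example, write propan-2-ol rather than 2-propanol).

4-ethyl-11-iodo-6-methylundec-5-ene

The longest chain bearing the multiple bond is 11 carbons long (undecane).
The chain contains a C=C double bond, so the unsaturation ending is -ene.
The numbering direction is chosen so that numbering from this end puts the double bond at C-5 rather than C-6.
This places the double bond between C-5 and C-6; an ethyl group at C-4; an iodo group at C-11; a methyl group at C-6.
The substituents are ordered alphabetically, ignoring any di-/tri- multipliers.
The name is 4-ethyl-11-iodo-6-methylundec-5-ene.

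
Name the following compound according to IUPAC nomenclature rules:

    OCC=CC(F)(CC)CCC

The longest chain bearing the –OH group and the multiple bond is 7 carbons long (heptane).
The principal characteristic group is an alcohol (–OH), named with the suffix -ol.
A C=C double bond in the chain gives the infix -ene-.
The numbering direction is chosen so that numbering from this end puts the hydroxyl group at C-1 rather than C-7.
That gives the hydroxyl at C-1; the double bond between C-2 and C-3; an ethyl group at C-4; a fluoro group at C-4.
The substituents are ordered alphabetically, ignoring any di-/tri- multipliers.
Putting it together: 4-ethyl-4-fluorohept-2-en-1-ol.

4-ethyl-4-fluorohept-2-en-1-ol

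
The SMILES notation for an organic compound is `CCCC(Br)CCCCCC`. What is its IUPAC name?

4-bromodecane

The longest continuous carbon chain has 10 atoms, so the parent hydride is decane.
The numbering direction is chosen so that the substituent locant set {4} is lower than {7} at the first point of difference.
This places a bromo group at C-4.
Assembling the pieces gives 4-bromodecane.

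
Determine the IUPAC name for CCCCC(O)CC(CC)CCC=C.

The longest carbon chain that includes the –OH group and the multiple bond has 11 carbons, so the parent hydride is undecane.
The highest-priority functional group is an alcohol (–OH), so the name ends in -ol.
A C=C double bond in the chain gives the infix -ene-.
The numbering direction is chosen so that numbering from this end puts the hydroxyl group at C-5 rather than C-7.
That gives the hydroxyl at C-5; the double bond between C-10 and C-11; an ethyl group at C-7.
Assembling the pieces gives 7-ethylundec-10-en-5-ol.

7-ethylundec-10-en-5-ol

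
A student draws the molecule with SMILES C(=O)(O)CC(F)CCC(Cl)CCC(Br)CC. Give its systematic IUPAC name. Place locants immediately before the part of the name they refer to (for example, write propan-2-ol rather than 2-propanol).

9-bromo-6-chloro-3-fluoroundecanoic acid

The longest chain bearing the –COOH group is 11 carbons long (undecane).
The highest-priority functional group is a carboxylic acid (terminal –COOH), so the name ends in -oic acid.
Choose the numbering such that the carboxylic acid carbon is C-1 by definition.
This places a bromo group at C-9; a chloro group at C-6; a fluoro group at C-3.
Prefixes are listed alphabetically: bromo, chloro, fluoro.
The name is 9-bromo-6-chloro-3-fluoroundecanoic acid.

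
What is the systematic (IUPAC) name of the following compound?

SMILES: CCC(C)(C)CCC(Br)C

2-bromo-5,5-dimethylheptane

The longest carbon chain is 7 atoms: the parent is heptane.
The numbering direction is chosen so that the substituent locant set {2,5,5} is lower than {3,3,6} at the first point of difference.
That gives a bromo group at C-2; two methyl groups at C-5.
Substituent prefixes are cited in alphabetical order (multiplying prefixes like di-/tri- are ignored for ordering).
Assembling the pieces gives 2-bromo-5,5-dimethylheptane.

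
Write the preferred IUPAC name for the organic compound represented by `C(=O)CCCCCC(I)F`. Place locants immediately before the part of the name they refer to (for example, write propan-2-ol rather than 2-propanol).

7-fluoro-7-iodoheptanal

The longest carbon chain that includes the –CHO group has 7 carbons, so the parent hydride is heptane.
The highest-priority functional group is an aldehyde (terminal –CHO), so the name ends in -al.
Number the chain so that the aldehyde carbon is C-1 by definition.
That gives a fluoro group at C-7; an iodo group at C-7.
The substituents are ordered alphabetically, ignoring any di-/tri- multipliers.
Putting it together: 7-fluoro-7-iodoheptanal.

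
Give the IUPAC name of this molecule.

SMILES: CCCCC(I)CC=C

4-iodooct-1-ene

The longest chain bearing the multiple bond is 8 carbons long (octane).
A C=C double bond in the chain gives the infix -ene-.
Choose the numbering such that numbering from this end puts the double bond at C-1 rather than C-7.
That gives the double bond between C-1 and C-2; an iodo group at C-4.
Putting it together: 4-iodooct-1-ene.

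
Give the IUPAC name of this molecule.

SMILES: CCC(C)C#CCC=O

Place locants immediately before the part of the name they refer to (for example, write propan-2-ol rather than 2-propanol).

Counting along the main chain through the –CHO group and the multiple bond gives 7 carbons: the parent is heptane.
The highest-priority functional group is an aldehyde (terminal –CHO), so the name ends in -al.
The chain contains a C≡C triple bond, so the unsaturation ending is -yne.
Number the chain so that the aldehyde carbon is C-1 by definition.
That gives the triple bond between C-3 and C-4; a methyl group at C-5.
Putting it together: 5-methylhept-3-ynal.

5-methylhept-3-ynal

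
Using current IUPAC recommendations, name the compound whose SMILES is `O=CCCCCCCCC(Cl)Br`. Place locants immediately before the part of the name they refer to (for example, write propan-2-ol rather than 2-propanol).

The longest carbon chain that includes the –CHO group has 9 carbons, so the parent hydride is nonane.
The principal characteristic group is an aldehyde (terminal –CHO), named with the suffix -al.
Choose the numbering such that the aldehyde carbon is C-1 by definition.
This places a bromo group at C-9; a chloro group at C-9.
The substituents are ordered alphabetically, ignoring any di-/tri- multipliers.
The name is 9-bromo-9-chlorononanal.

9-bromo-9-chlorononanal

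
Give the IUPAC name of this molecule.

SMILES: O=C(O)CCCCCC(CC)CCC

7-ethyldecanoic acid

The longest carbon chain that includes the –COOH group has 10 carbons, so the parent hydride is decane.
A carboxylic acid (terminal –COOH) is the principal characteristic group, giving the suffix -oic acid.
Choose the numbering such that the carboxylic acid carbon is C-1 by definition.
That gives an ethyl group at C-7.
Assembling the pieces gives 7-ethyldecanoic acid.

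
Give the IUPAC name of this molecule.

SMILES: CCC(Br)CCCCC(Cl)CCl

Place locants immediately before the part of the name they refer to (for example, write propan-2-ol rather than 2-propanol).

The longest continuous carbon chain has 9 atoms, so the parent hydride is nonane.
Choose the numbering such that the substituent locant set {1,2,7} is lower than {3,8,9} at the first point of difference.
That gives a bromo group at C-7; chloro groups at C-1 and C-2.
The substituents are ordered alphabetically, ignoring any di-/tri- multipliers.
Putting it together: 7-bromo-1,2-dichlorononane.

7-bromo-1,2-dichlorononane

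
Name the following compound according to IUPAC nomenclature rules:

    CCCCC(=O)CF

1-fluorohexan-2-one

The longest chain bearing the carbonyl is 6 carbons long (hexane).
A ketone (C=O on an internal carbon) is the principal characteristic group, giving the suffix -one.
Choose the numbering such that numbering from this end puts the carbonyl group at C-2 rather than C-5.
This places the carbonyl at C-2; a fluoro group at C-1.
Assembling the pieces gives 1-fluorohexan-2-one.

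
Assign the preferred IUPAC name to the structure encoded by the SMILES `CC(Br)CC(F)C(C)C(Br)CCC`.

2,6-dibromo-4-fluoro-5-methylnonane

The longest continuous carbon chain has 9 atoms, so the parent hydride is nonane.
Number the chain so that the substituent locant set {2,4,5,6} is lower than {4,5,6,8} at the first point of difference.
With this numbering: bromo groups at C-2 and C-6; a fluoro group at C-4; a methyl group at C-5.
The substituents are ordered alphabetically, ignoring any di-/tri- multipliers.
The name is 2,6-dibromo-4-fluoro-5-methylnonane.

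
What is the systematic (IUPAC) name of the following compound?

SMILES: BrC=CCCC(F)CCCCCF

1-bromo-5,10-difluorodec-1-ene

Counting along the main chain through the multiple bond gives 10 carbons: the parent is decane.
The chain contains a C=C double bond, so the unsaturation ending is -ene.
The numbering direction is chosen so that numbering from this end puts the double bond at C-1 rather than C-9.
This places the double bond between C-1 and C-2; a bromo group at C-1; fluoro groups at C-5 and C-10.
Substituent prefixes are cited in alphabetical order (multiplying prefixes like di-/tri- are ignored for ordering).
Assembling the pieces gives 1-bromo-5,10-difluorodec-1-ene.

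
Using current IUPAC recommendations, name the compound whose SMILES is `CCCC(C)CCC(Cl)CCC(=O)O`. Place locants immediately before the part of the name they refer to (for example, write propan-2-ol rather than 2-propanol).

4-chloro-7-methyldecanoic acid

Counting along the main chain through the –COOH group gives 10 carbons: the parent is decane.
The highest-priority functional group is a carboxylic acid (terminal –COOH), so the name ends in -oic acid.
Choose the numbering such that the carboxylic acid carbon is C-1 by definition.
This places a chloro group at C-4; a methyl group at C-7.
Prefixes are listed alphabetically: chloro, methyl.
Putting it together: 4-chloro-7-methyldecanoic acid.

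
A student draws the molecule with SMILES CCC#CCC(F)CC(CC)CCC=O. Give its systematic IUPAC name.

The longest carbon chain that includes the –CHO group and the multiple bond has 11 carbons, so the parent hydride is undecane.
The highest-priority functional group is an aldehyde (terminal –CHO), so the name ends in -al.
There is one C≡C triple bond, indicated by the ending -yne.
Number the chain so that the aldehyde carbon is C-1 by definition.
That gives the triple bond between C-8 and C-9; an ethyl group at C-4; a fluoro group at C-6.
Prefixes are listed alphabetically: ethyl, fluoro.
Putting it together: 4-ethyl-6-fluoroundec-8-ynal.

4-ethyl-6-fluoroundec-8-ynal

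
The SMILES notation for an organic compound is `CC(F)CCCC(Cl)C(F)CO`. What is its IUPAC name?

The longest carbon chain that includes the –OH group has 8 carbons, so the parent hydride is octane.
An alcohol (–OH) is the principal characteristic group, giving the suffix -ol.
Choose the numbering such that numbering from this end puts the hydroxyl group at C-1 rather than C-8.
This places the hydroxyl at C-1; a chloro group at C-3; fluoro groups at C-2 and C-7.
Substituent prefixes are cited in alphabetical order (multiplying prefixes like di-/tri- are ignored for ordering).
The name is 3-chloro-2,7-difluorooctan-1-ol.

3-chloro-2,7-difluorooctan-1-ol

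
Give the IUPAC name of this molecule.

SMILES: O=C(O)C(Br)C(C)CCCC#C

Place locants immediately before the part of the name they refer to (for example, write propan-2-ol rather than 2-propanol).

2-bromo-3-methyloct-7-ynoic acid

Counting along the main chain through the –COOH group and the multiple bond gives 8 carbons: the parent is octane.
A carboxylic acid (terminal –COOH) is the principal characteristic group, giving the suffix -oic acid.
There is one C≡C triple bond, indicated by the ending -yne.
Number the chain so that the carboxylic acid carbon is C-1 by definition.
With this numbering: the triple bond between C-7 and C-8; a bromo group at C-2; a methyl group at C-3.
Substituent prefixes are cited in alphabetical order (multiplying prefixes like di-/tri- are ignored for ordering).
Assembling the pieces gives 2-bromo-3-methyloct-7-ynoic acid.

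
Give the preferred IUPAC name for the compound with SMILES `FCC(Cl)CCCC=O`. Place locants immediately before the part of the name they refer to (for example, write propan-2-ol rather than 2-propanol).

The longest carbon chain that includes the –CHO group has 6 carbons, so the parent hydride is hexane.
An aldehyde (terminal –CHO) is the principal characteristic group, giving the suffix -al.
The numbering direction is chosen so that the aldehyde carbon is C-1 by definition.
With this numbering: a chloro group at C-5; a fluoro group at C-6.
Prefixes are listed alphabetically: chloro, fluoro.
Assembling the pieces gives 5-chloro-6-fluorohexanal.

5-chloro-6-fluorohexanal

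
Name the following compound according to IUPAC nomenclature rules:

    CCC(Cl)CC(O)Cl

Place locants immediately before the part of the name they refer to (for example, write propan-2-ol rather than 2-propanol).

Counting along the main chain through the –OH group gives 5 carbons: the parent is pentane.
An alcohol (–OH) is the principal characteristic group, giving the suffix -ol.
Choose the numbering such that numbering from this end puts the hydroxyl group at C-1 rather than C-5.
That gives the hydroxyl at C-1; chloro groups at C-1 and C-3.
Assembling the pieces gives 1,3-dichloropentan-1-ol.

1,3-dichloropentan-1-ol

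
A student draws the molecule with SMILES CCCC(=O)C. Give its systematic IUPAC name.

pentan-2-one

The longest carbon chain that includes the carbonyl has 5 carbons, so the parent hydride is pentane.
The highest-priority functional group is a ketone (C=O on an internal carbon), so the name ends in -one.
The numbering direction is chosen so that numbering from this end puts the carbonyl group at C-2 rather than C-4.
With this numbering: the carbonyl at C-2.
The name is pentan-2-one.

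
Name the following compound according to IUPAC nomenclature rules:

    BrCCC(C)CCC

The longest continuous carbon chain has 6 atoms, so the parent hydride is hexane.
Choose the numbering such that the substituent locant set {1,3} is lower than {4,6} at the first point of difference.
With this numbering: a bromo group at C-1; a methyl group at C-3.
Substituent prefixes are cited in alphabetical order (multiplying prefixes like di-/tri- are ignored for ordering).
Putting it together: 1-bromo-3-methylhexane.

1-bromo-3-methylhexane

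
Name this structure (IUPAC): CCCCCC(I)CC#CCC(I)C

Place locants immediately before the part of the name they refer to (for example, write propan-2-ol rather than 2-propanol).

The longest carbon chain that includes the multiple bond has 12 carbons, so the parent hydride is dodecane.
The chain contains a C≡C triple bond, so the unsaturation ending is -yne.
The numbering direction is chosen so that numbering from this end puts the triple bond at C-4 rather than C-8.
That gives the triple bond between C-4 and C-5; iodo groups at C-2 and C-7.
Putting it together: 2,7-diiodododec-4-yne.

2,7-diiodododec-4-yne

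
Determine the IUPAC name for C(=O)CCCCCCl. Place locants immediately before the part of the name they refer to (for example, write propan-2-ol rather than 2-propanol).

6-chlorohexanal

Counting along the main chain through the –CHO group gives 6 carbons: the parent is hexane.
The principal characteristic group is an aldehyde (terminal –CHO), named with the suffix -al.
The numbering direction is chosen so that the aldehyde carbon is C-1 by definition.
That gives a chloro group at C-6.
Putting it together: 6-chlorohexanal.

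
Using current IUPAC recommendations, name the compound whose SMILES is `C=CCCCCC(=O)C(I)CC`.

The longest chain bearing the carbonyl and the multiple bond is 10 carbons long (decane).
The highest-priority functional group is a ketone (C=O on an internal carbon), so the name ends in -one.
There is one C=C double bond, indicated by the ending -ene.
Choose the numbering such that numbering from this end puts the carbonyl group at C-4 rather than C-7.
With this numbering: the carbonyl at C-4; the double bond between C-9 and C-10; an iodo group at C-3.
Putting it together: 3-iododec-9-en-4-one.

3-iododec-9-en-4-one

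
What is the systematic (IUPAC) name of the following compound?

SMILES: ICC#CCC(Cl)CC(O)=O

The longest carbon chain that includes the –COOH group and the multiple bond has 7 carbons, so the parent hydride is heptane.
The highest-priority functional group is a carboxylic acid (terminal –COOH), so the name ends in -oic acid.
A C≡C triple bond in the chain gives the infix -yne-.
Choose the numbering such that the carboxylic acid carbon is C-1 by definition.
This places the triple bond between C-5 and C-6; a chloro group at C-3; an iodo group at C-7.
Prefixes are listed alphabetically: chloro, iodo.
Assembling the pieces gives 3-chloro-7-iodohept-5-ynoic acid.

3-chloro-7-iodohept-5-ynoic acid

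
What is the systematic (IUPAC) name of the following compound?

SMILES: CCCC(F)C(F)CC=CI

The longest chain bearing the multiple bond is 8 carbons long (octane).
There is one C=C double bond, indicated by the ending -ene.
The numbering direction is chosen so that numbering from this end puts the double bond at C-1 rather than C-7.
This places the double bond between C-1 and C-2; fluoro groups at C-4 and C-5; an iodo group at C-1.
The substituents are ordered alphabetically, ignoring any di-/tri- multipliers.
Assembling the pieces gives 4,5-difluoro-1-iodooct-1-ene.

4,5-difluoro-1-iodooct-1-ene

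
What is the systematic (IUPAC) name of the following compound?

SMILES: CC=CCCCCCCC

Counting along the main chain through the multiple bond gives 10 carbons: the parent is decane.
A C=C double bond in the chain gives the infix -ene-.
Choose the numbering such that numbering from this end puts the double bond at C-2 rather than C-8.
This places the double bond between C-2 and C-3.
Assembling the pieces gives dec-2-ene.

dec-2-ene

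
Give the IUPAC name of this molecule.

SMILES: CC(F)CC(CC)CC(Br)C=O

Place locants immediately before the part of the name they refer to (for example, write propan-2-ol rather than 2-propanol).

The longest carbon chain that includes the –CHO group has 7 carbons, so the parent hydride is heptane.
An aldehyde (terminal –CHO) is the principal characteristic group, giving the suffix -al.
Number the chain so that the aldehyde carbon is C-1 by definition.
With this numbering: a bromo group at C-2; an ethyl group at C-4; a fluoro group at C-6.
Prefixes are listed alphabetically: bromo, ethyl, fluoro.
Assembling the pieces gives 2-bromo-4-ethyl-6-fluoroheptanal.

2-bromo-4-ethyl-6-fluoroheptanal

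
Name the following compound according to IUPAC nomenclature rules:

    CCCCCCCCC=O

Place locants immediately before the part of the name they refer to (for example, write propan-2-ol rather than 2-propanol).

The longest chain bearing the –CHO group is 9 carbons long (nonane).
The highest-priority functional group is an aldehyde (terminal –CHO), so the name ends in -al.
The numbering direction is chosen so that the aldehyde carbon is C-1 by definition.
The name is nonanal.

nonanal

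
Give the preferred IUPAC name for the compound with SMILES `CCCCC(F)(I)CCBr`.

The longest continuous carbon chain has 7 atoms, so the parent hydride is heptane.
Number the chain so that the substituent locant set {1,3,3} is lower than {5,5,7} at the first point of difference.
That gives a bromo group at C-1; a fluoro group at C-3; an iodo group at C-3.
Prefixes are listed alphabetically: bromo, fluoro, iodo.
Assembling the pieces gives 1-bromo-3-fluoro-3-iodoheptane.

1-bromo-3-fluoro-3-iodoheptane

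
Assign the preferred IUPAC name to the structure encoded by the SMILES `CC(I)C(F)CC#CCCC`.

7-fluoro-8-iodonon-4-yne

Counting along the main chain through the multiple bond gives 9 carbons: the parent is nonane.
A C≡C triple bond in the chain gives the infix -yne-.
The numbering direction is chosen so that numbering from this end puts the triple bond at C-4 rather than C-5.
This places the triple bond between C-4 and C-5; a fluoro group at C-7; an iodo group at C-8.
Prefixes are listed alphabetically: fluoro, iodo.
Assembling the pieces gives 7-fluoro-8-iodonon-4-yne.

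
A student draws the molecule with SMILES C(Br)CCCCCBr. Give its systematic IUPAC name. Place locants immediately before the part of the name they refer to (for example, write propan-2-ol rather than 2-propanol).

The longest carbon chain is 6 atoms: the parent is hexane.
Both numbering directions give the same locant set; either may be used.
With this numbering: bromo groups at C-1 and C-6.
Putting it together: 1,6-dibromohexane.

1,6-dibromohexane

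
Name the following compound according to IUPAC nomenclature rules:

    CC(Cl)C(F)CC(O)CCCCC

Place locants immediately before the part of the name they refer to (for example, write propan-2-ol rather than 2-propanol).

The longest chain bearing the –OH group is 10 carbons long (decane).
The principal characteristic group is an alcohol (–OH), named with the suffix -ol.
Number the chain so that numbering from this end puts the hydroxyl group at C-5 rather than C-6.
That gives the hydroxyl at C-5; a chloro group at C-2; a fluoro group at C-3.
Prefixes are listed alphabetically: chloro, fluoro.
The name is 2-chloro-3-fluorodecan-5-ol.

2-chloro-3-fluorodecan-5-ol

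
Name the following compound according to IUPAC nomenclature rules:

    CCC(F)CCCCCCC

3-fluorodecane

The longest carbon chain is 10 atoms: the parent is decane.
Number the chain so that the substituent locant set {3} is lower than {8} at the first point of difference.
With this numbering: a fluoro group at C-3.
Putting it together: 3-fluorodecane.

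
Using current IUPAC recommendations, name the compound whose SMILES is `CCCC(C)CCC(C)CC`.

3,6-dimethylnonane

The longest carbon chain is 9 atoms: the parent is nonane.
The numbering direction is chosen so that the substituent locant set {3,6} is lower than {4,7} at the first point of difference.
This places methyl groups at C-3 and C-6.
Assembling the pieces gives 3,6-dimethylnonane.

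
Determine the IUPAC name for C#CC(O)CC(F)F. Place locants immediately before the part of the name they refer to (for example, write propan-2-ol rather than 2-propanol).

The longest carbon chain that includes the –OH group and the multiple bond has 5 carbons, so the parent hydride is pentane.
An alcohol (–OH) is the principal characteristic group, giving the suffix -ol.
The chain contains a C≡C triple bond, so the unsaturation ending is -yne.
Number the chain so that numbering from this end puts the triple bond at C-1 rather than C-4.
This places the hydroxyl at C-3; the triple bond between C-1 and C-2; two fluoro groups at C-5.
Assembling the pieces gives 5,5-difluoropent-1-yn-3-ol.

5,5-difluoropent-1-yn-3-ol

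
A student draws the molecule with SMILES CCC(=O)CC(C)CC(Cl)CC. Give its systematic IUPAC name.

7-chloro-5-methylnonan-3-one

The longest chain bearing the carbonyl is 9 carbons long (nonane).
The principal characteristic group is a ketone (C=O on an internal carbon), named with the suffix -one.
The numbering direction is chosen so that numbering from this end puts the carbonyl group at C-3 rather than C-7.
This places the carbonyl at C-3; a chloro group at C-7; a methyl group at C-5.
Substituent prefixes are cited in alphabetical order (multiplying prefixes like di-/tri- are ignored for ordering).
The name is 7-chloro-5-methylnonan-3-one.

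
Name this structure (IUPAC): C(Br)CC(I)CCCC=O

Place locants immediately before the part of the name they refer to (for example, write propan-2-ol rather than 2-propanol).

Counting along the main chain through the –CHO group gives 7 carbons: the parent is heptane.
The highest-priority functional group is an aldehyde (terminal –CHO), so the name ends in -al.
The numbering direction is chosen so that the aldehyde carbon is C-1 by definition.
With this numbering: a bromo group at C-7; an iodo group at C-5.
Substituent prefixes are cited in alphabetical order (multiplying prefixes like di-/tri- are ignored for ordering).
Putting it together: 7-bromo-5-iodoheptanal.

7-bromo-5-iodoheptanal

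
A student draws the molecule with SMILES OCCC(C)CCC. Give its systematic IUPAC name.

3-methylhexan-1-ol

The longest chain bearing the –OH group is 6 carbons long (hexane).
The highest-priority functional group is an alcohol (–OH), so the name ends in -ol.
Choose the numbering such that numbering from this end puts the hydroxyl group at C-1 rather than C-6.
With this numbering: the hydroxyl at C-1; a methyl group at C-3.
Assembling the pieces gives 3-methylhexan-1-ol.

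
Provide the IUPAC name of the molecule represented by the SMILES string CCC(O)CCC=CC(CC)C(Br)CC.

9-bromo-8-ethylundec-6-en-3-ol

The longest chain bearing the –OH group and the multiple bond is 11 carbons long (undecane).
The highest-priority functional group is an alcohol (–OH), so the name ends in -ol.
The chain contains a C=C double bond, so the unsaturation ending is -ene.
Number the chain so that numbering from this end puts the hydroxyl group at C-3 rather than C-9.
This places the hydroxyl at C-3; the double bond between C-6 and C-7; a bromo group at C-9; an ethyl group at C-8.
Prefixes are listed alphabetically: bromo, ethyl.
Putting it together: 9-bromo-8-ethylundec-6-en-3-ol.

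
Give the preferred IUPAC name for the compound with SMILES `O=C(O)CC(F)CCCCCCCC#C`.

3-fluorododec-11-ynoic acid

The longest chain bearing the –COOH group and the multiple bond is 12 carbons long (dodecane).
The highest-priority functional group is a carboxylic acid (terminal –COOH), so the name ends in -oic acid.
A C≡C triple bond in the chain gives the infix -yne-.
The numbering direction is chosen so that the carboxylic acid carbon is C-1 by definition.
This places the triple bond between C-11 and C-12; a fluoro group at C-3.
Assembling the pieces gives 3-fluorododec-11-ynoic acid.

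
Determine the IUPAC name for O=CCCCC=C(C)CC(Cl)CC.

8-chloro-6-methyldec-5-enal

The longest carbon chain that includes the –CHO group and the multiple bond has 10 carbons, so the parent hydride is decane.
An aldehyde (terminal –CHO) is the principal characteristic group, giving the suffix -al.
There is one C=C double bond, indicated by the ending -ene.
Number the chain so that the aldehyde carbon is C-1 by definition.
That gives the double bond between C-5 and C-6; a chloro group at C-8; a methyl group at C-6.
Prefixes are listed alphabetically: chloro, methyl.
The name is 8-chloro-6-methyldec-5-enal.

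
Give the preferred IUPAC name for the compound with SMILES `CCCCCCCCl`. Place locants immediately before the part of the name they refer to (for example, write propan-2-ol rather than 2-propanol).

The longest carbon chain is 7 atoms: the parent is heptane.
Choose the numbering such that the substituent locant set {1} is lower than {7} at the first point of difference.
With this numbering: a chloro group at C-1.
The name is 1-chloroheptane.

1-chloroheptane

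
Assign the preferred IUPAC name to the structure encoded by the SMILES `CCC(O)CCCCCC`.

nonan-3-ol

The longest chain bearing the –OH group is 9 carbons long (nonane).
The principal characteristic group is an alcohol (–OH), named with the suffix -ol.
Choose the numbering such that numbering from this end puts the hydroxyl group at C-3 rather than C-7.
This places the hydroxyl at C-3.
Assembling the pieces gives nonan-3-ol.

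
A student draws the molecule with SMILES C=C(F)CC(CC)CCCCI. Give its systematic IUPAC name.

The longest chain bearing the multiple bond is 8 carbons long (octane).
The chain contains a C=C double bond, so the unsaturation ending is -ene.
Number the chain so that numbering from this end puts the double bond at C-1 rather than C-7.
That gives the double bond between C-1 and C-2; an ethyl group at C-4; a fluoro group at C-2; an iodo group at C-8.
The substituents are ordered alphabetically, ignoring any di-/tri- multipliers.
Putting it together: 4-ethyl-2-fluoro-8-iodooct-1-ene.

4-ethyl-2-fluoro-8-iodooct-1-ene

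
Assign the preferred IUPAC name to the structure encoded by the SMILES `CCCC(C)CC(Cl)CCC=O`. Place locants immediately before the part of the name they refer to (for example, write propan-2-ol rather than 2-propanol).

4-chloro-6-methylnonanal

Counting along the main chain through the –CHO group gives 9 carbons: the parent is nonane.
An aldehyde (terminal –CHO) is the principal characteristic group, giving the suffix -al.
Number the chain so that the aldehyde carbon is C-1 by definition.
This places a chloro group at C-4; a methyl group at C-6.
Prefixes are listed alphabetically: chloro, methyl.
The name is 4-chloro-6-methylnonanal.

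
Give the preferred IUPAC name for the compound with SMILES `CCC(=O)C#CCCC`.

oct-4-yn-3-one

Counting along the main chain through the carbonyl and the multiple bond gives 8 carbons: the parent is octane.
The principal characteristic group is a ketone (C=O on an internal carbon), named with the suffix -one.
There is one C≡C triple bond, indicated by the ending -yne.
Number the chain so that numbering from this end puts the carbonyl group at C-3 rather than C-6.
That gives the carbonyl at C-3; the triple bond between C-4 and C-5.
Assembling the pieces gives oct-4-yn-3-one.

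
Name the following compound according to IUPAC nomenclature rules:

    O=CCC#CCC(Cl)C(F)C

6-chloro-7-fluorooct-3-ynal

The longest carbon chain that includes the –CHO group and the multiple bond has 8 carbons, so the parent hydride is octane.
The principal characteristic group is an aldehyde (terminal –CHO), named with the suffix -al.
A C≡C triple bond in the chain gives the infix -yne-.
The numbering direction is chosen so that the aldehyde carbon is C-1 by definition.
That gives the triple bond between C-3 and C-4; a chloro group at C-6; a fluoro group at C-7.
Prefixes are listed alphabetically: chloro, fluoro.
The name is 6-chloro-7-fluorooct-3-ynal.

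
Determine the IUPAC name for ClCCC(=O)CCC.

Counting along the main chain through the carbonyl gives 6 carbons: the parent is hexane.
The highest-priority functional group is a ketone (C=O on an internal carbon), so the name ends in -one.
Number the chain so that numbering from this end puts the carbonyl group at C-3 rather than C-4.
With this numbering: the carbonyl at C-3; a chloro group at C-1.
Assembling the pieces gives 1-chlorohexan-3-one.

1-chlorohexan-3-one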